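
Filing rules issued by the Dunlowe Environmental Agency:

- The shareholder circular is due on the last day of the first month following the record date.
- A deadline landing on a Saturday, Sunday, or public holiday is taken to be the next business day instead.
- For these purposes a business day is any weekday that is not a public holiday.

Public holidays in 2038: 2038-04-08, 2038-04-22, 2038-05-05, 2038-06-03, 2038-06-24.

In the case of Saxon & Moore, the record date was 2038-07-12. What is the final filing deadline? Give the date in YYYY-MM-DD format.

The first month after 2038-07-12 is August 2038, whose last day is 2038-08-31.
Since 2038-08-31 is a Tuesday and not a holiday, the date is unchanged.
Deadline: 2038-08-31.

2038-08-31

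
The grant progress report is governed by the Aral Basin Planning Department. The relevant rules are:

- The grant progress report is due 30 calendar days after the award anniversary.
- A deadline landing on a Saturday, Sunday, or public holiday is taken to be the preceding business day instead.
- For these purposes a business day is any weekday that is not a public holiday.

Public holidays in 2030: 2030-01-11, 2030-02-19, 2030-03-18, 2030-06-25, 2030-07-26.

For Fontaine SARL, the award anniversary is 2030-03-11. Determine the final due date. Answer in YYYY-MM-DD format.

From 2030-03-11, 30 calendar days later is 2030-04-10.
Since 2030-04-10 is a Wednesday and not a holiday, the date is unchanged.
So the filing is due 2030-04-10.

2030-04-10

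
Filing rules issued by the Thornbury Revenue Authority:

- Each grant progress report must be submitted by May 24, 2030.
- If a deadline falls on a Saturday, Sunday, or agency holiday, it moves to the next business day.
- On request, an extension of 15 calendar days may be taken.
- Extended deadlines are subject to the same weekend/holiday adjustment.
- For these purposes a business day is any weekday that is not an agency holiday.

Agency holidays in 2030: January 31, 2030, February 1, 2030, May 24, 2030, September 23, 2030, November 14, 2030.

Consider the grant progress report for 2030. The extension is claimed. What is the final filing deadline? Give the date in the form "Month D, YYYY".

June 11, 2030

The stated deadline is May 24, 2030.
Because May 24, 2030 is a listed holiday, the deadline becomes May 27, 2030 (Monday).
The 15-calendar-day extension moves the deadline from May 27, 2030 to June 11, 2030.
June 11, 2030 (Tuesday) is already a business day.
So the filing is due June 11, 2030.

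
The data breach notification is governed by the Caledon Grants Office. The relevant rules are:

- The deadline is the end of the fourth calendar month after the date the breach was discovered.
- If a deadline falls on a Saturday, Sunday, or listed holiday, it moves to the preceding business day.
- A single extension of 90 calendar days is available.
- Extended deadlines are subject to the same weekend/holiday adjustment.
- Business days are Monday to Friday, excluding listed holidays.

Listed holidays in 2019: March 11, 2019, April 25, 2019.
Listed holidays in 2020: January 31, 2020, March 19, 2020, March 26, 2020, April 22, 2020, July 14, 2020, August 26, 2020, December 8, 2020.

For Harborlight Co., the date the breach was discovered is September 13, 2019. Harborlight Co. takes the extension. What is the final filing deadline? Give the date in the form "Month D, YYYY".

4 months after September 13, 2019 is January 2020; that month ends on January 31, 2020.
Because January 31, 2020 is a listed holiday, the deadline becomes January 30, 2020 (Thursday).
The 90-calendar-day extension moves the deadline from January 30, 2020 to April 29, 2020.
April 29, 2020 falls on a Wednesday, which is a business day, so no adjustment is needed.
The final due date is April 29, 2020.

April 29, 2020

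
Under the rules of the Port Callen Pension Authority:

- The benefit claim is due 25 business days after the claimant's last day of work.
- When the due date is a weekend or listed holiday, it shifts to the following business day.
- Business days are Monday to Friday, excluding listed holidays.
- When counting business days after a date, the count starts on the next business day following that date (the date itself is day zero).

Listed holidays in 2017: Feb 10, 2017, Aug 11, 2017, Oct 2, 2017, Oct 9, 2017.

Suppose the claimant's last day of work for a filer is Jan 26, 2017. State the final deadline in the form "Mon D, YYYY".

Mar 3, 2017

25 business days after Jan 26, 2017, excluding weekends and holidays, is Mar 3, 2017.
Mar 3, 2017 is a Friday and not a listed holiday, so it stands.
Final deadline: Mar 3, 2017.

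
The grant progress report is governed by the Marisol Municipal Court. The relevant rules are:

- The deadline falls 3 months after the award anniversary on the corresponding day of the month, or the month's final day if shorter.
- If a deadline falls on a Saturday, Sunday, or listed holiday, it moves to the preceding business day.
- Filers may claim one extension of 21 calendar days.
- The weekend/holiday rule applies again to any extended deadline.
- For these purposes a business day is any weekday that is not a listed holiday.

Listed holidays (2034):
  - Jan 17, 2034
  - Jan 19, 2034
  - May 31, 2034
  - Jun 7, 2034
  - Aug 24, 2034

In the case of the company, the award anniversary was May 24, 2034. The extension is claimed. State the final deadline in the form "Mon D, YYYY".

Sep 13, 2034

3 months after May 24, 2034, on the same day of the month, is Aug 24, 2034.
Aug 24, 2034 is a listed holiday, so it moves to the preceding business day, Aug 23, 2034 (Wednesday).
With the 21-day extension, Aug 23, 2034 becomes Sep 13, 2034.
Sep 13, 2034 falls on a Wednesday, which is a business day, so no adjustment is needed.
So the filing is due Sep 13, 2034.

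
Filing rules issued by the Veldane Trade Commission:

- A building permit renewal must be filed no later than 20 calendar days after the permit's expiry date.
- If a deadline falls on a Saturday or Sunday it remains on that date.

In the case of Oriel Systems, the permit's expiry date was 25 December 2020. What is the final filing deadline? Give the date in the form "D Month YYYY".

20 calendar days after 25 December 2020 is 14 January 2021.
No adjustment is made for weekends or holidays, so 14 January 2021 stands.
So the filing is due 14 January 2021.

14 January 2021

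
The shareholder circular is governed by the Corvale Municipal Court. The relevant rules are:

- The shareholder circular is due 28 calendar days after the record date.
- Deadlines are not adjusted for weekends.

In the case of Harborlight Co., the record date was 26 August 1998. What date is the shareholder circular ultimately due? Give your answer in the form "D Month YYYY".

Trigger date 26 August 1998 + 28 calendar days = 23 September 1998.
23 September 1998 falls on a Wednesday. The rules make no weekend/holiday allowance, so it remains 23 September 1998.
So the filing is due 23 September 1998.

23 September 1998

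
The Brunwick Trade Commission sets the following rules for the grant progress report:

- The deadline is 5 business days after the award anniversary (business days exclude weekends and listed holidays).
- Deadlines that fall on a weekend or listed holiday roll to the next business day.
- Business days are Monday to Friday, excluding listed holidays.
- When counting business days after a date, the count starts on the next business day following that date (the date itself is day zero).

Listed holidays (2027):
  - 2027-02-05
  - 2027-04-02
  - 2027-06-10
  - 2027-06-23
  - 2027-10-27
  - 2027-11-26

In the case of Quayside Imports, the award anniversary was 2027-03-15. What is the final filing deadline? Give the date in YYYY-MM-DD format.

2027-03-22

Counting 5 business days after 2027-03-15 (skipping weekends and listed holidays) reaches 2027-03-22.
Since 2027-03-22 is a Monday and not a holiday, the date is unchanged.
The final due date is 2027-03-22.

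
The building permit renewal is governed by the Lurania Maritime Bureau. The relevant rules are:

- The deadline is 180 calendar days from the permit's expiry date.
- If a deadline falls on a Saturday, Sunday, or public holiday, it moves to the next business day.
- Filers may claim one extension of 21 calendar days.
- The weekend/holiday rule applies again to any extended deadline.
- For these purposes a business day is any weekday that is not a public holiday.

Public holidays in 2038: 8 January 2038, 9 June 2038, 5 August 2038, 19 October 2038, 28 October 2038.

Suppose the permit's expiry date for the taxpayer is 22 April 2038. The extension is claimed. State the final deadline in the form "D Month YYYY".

10 November 2038

180 calendar days after 22 April 2038 is 19 October 2038.
Because 19 October 2038 is a listed holiday, the deadline becomes 20 October 2038 (Wednesday).
The 21-calendar-day extension moves the deadline from 20 October 2038 to 10 November 2038.
Since 10 November 2038 is a Wednesday and not a holiday, the date is unchanged.
So the filing is due 10 November 2038.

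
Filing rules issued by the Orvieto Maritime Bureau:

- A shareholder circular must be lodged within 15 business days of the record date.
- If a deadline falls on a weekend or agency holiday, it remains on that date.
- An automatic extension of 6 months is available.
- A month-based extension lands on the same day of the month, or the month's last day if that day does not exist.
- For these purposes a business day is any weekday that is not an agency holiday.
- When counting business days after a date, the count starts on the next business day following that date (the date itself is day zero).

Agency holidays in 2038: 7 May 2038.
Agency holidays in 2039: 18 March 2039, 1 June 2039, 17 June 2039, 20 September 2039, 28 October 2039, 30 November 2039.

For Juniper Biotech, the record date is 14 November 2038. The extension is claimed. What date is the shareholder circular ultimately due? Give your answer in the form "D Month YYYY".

Counting 15 business days after 14 November 2038 (skipping weekends and listed holidays) reaches 3 December 2038.
No adjustment is made for weekends or holidays, so 3 December 2038 stands.
The 6 months extension carries 3 December 2038 to 3 June 2039.
3 June 2039 is a Friday; no weekend or holiday adjustment applies.
So the filing is due 3 June 2039.

3 June 2039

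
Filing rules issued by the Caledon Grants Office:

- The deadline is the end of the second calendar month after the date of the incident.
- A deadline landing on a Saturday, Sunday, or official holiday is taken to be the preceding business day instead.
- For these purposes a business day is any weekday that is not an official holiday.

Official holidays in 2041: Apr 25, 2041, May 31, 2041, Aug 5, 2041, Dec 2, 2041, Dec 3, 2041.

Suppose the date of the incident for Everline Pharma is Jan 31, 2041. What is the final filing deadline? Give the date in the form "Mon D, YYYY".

Mar 29, 2041

2 months after Jan 31, 2041 is March 2041; that month ends on Mar 31, 2041.
Mar 31, 2041 is a Sunday; the preceding business day is Mar 29, 2041 (Friday).
The final due date is Mar 29, 2041.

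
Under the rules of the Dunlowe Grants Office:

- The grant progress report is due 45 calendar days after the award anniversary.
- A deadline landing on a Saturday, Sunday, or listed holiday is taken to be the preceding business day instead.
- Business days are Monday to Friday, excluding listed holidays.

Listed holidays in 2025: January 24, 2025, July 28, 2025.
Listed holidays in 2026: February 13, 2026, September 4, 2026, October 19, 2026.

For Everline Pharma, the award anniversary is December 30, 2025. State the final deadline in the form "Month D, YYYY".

Trigger date December 30, 2025 + 45 calendar days = February 13, 2026.
February 13, 2026 is a listed holiday; the preceding business day is February 12, 2026 (Thursday).
Deadline: February 12, 2026.

February 12, 2026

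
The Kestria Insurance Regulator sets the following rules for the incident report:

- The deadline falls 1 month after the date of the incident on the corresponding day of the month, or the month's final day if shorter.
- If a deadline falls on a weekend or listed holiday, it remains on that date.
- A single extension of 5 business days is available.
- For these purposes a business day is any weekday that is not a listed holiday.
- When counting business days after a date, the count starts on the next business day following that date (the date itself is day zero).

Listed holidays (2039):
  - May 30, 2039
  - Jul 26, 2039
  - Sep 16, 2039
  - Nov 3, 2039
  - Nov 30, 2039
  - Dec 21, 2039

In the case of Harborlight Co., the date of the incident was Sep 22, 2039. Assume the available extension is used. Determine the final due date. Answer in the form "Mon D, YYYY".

Oct 28, 2039

Moving 1 month forward from Sep 22, 2039 on the corresponding day gives Oct 22, 2039.
Oct 22, 2039 is a Saturday; no weekend or holiday adjustment applies.
The 5-business-day extension runs from Oct 22, 2039 to Oct 28, 2039.
Oct 28, 2039 falls on a Friday. The rules make no weekend/holiday allowance, so it remains Oct 28, 2039.
So the filing is due Oct 28, 2039.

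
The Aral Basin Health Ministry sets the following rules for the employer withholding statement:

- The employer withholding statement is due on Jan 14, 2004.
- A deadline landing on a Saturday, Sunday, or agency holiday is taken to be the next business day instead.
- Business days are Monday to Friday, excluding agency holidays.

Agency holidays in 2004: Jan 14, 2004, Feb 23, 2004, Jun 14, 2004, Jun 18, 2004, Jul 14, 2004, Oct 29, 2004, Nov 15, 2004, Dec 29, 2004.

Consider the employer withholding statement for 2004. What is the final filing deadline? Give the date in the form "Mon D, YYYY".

Start from the fixed due date, Jan 14, 2004.
Jan 14, 2004 falls on a listed holiday. Rolling to the next business day gives Jan 15, 2004, a Thursday.
Final deadline: Jan 15, 2004.

Jan 15, 2004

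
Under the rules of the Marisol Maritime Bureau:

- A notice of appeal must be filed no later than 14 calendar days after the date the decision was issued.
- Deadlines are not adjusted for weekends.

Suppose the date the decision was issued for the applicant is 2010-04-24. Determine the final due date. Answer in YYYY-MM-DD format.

2010-05-08

Adding 14 calendar days to 2010-04-24 gives 2010-05-08.
2010-05-08 falls on a Saturday. The rules make no weekend/holiday allowance, so it remains 2010-05-08.
Deadline: 2010-05-08.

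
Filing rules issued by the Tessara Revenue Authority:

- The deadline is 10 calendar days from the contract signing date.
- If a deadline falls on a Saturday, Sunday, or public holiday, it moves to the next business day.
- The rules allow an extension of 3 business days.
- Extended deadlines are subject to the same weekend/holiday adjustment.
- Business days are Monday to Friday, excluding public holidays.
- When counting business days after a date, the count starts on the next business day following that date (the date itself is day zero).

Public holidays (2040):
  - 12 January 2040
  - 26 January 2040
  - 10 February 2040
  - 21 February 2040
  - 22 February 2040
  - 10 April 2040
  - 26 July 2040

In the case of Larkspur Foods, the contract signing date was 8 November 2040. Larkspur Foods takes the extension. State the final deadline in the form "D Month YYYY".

22 November 2040

Adding 10 calendar days to 8 November 2040 gives 18 November 2040.
Because 18 November 2040 is a Sunday, the deadline becomes 19 November 2040 (Monday).
Applying the 3-business-day extension: 3 business days after 19 November 2040 is 22 November 2040.
22 November 2040 (Thursday) is already a business day.
Final deadline: 22 November 2040.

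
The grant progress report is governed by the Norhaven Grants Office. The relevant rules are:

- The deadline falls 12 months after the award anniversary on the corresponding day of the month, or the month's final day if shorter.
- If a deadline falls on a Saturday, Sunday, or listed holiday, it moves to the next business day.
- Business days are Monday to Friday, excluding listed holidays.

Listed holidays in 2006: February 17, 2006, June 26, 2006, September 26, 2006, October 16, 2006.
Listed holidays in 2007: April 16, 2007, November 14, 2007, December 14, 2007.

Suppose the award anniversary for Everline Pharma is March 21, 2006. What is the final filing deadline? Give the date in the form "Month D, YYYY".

12 months after March 21, 2006, on the same day of the month, is March 21, 2007.
March 21, 2007 (Wednesday) is already a business day.
Final deadline: March 21, 2007.

March 21, 2007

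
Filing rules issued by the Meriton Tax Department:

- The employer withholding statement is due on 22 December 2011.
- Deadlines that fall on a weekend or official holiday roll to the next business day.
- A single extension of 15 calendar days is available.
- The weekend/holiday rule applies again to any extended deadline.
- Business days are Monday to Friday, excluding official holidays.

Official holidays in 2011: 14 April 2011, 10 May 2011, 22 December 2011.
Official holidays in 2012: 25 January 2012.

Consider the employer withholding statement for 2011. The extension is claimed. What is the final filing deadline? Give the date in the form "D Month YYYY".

The stated deadline is 22 December 2011.
22 December 2011 falls on a listed holiday. Rolling to the next business day gives 23 December 2011, a Friday.
The 15-calendar-day extension moves the deadline from 23 December 2011 to 7 January 2012.
Because 7 January 2012 is a Saturday, the deadline becomes 9 January 2012 (Monday).
Final deadline: 9 January 2012.

9 January 2012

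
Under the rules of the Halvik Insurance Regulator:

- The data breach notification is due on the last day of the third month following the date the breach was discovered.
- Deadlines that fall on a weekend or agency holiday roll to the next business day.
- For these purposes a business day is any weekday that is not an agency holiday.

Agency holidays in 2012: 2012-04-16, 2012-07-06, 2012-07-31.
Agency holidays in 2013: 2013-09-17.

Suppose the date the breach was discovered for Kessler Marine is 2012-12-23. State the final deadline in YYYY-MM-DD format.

2013-04-01

3 months after 2012-12-23 is March 2013; that month ends on 2013-03-31.
Because 2013-03-31 is a Sunday, the deadline becomes 2013-04-01 (Monday).
Final deadline: 2013-04-01.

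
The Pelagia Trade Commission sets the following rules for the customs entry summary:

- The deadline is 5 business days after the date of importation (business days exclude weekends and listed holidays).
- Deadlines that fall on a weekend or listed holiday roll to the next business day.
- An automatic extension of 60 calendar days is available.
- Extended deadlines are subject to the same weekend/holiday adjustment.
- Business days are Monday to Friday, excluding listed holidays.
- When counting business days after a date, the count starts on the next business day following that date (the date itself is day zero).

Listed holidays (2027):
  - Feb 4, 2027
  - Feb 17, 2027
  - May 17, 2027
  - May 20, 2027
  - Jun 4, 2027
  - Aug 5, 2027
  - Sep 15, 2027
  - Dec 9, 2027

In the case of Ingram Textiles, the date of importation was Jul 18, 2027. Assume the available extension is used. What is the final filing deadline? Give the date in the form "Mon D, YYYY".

Sep 21, 2027

Counting 5 business days after Jul 18, 2027 (skipping weekends and listed holidays) reaches Jul 23, 2027.
Jul 23, 2027 (Friday) is already a business day.
Applying the 60-calendar-day extension: Jul 23, 2027 + 60 days = Sep 21, 2027.
Sep 21, 2027 (Tuesday) is already a business day.
So the filing is due Sep 21, 2027.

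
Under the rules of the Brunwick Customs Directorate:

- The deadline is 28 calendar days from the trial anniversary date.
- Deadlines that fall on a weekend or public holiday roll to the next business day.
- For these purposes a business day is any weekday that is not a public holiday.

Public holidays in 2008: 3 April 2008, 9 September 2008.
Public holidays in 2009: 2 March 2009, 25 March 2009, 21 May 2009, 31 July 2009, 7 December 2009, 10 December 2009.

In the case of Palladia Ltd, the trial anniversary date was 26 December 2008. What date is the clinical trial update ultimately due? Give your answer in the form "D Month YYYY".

23 January 2009

28 calendar days after 26 December 2008 is 23 January 2009.
Since 23 January 2009 is a Friday and not a holiday, the date is unchanged.
Final deadline: 23 January 2009.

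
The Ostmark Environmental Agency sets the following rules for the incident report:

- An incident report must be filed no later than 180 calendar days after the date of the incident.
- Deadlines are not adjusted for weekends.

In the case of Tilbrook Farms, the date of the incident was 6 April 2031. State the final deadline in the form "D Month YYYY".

From 6 April 2031, 180 calendar days later is 3 October 2031.
No adjustment is made for weekends or holidays, so 3 October 2031 stands.
Final deadline: 3 October 2031.

3 October 2031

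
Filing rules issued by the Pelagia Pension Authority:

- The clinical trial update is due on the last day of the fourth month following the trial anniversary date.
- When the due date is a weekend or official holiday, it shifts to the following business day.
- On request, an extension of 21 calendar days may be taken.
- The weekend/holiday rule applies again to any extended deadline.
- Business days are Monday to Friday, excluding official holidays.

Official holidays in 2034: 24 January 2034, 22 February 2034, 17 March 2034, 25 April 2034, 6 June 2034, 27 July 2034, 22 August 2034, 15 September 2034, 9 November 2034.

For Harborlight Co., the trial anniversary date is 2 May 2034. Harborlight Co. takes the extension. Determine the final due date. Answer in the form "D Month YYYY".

23 October 2034

The fourth month after 2 May 2034 is September 2034, whose last day is 30 September 2034.
30 September 2034 falls on a Saturday. Rolling to the next business day gives 2 October 2034, a Monday.
The 21-calendar-day extension moves the deadline from 2 October 2034 to 23 October 2034.
23 October 2034 (Monday) is already a business day.
So the filing is due 23 October 2034.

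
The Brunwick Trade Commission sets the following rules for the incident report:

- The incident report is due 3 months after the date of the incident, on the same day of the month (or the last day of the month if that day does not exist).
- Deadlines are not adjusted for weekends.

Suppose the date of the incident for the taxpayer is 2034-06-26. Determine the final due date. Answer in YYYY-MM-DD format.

2034-09-26

Moving 3 months forward from 2034-06-26 on the corresponding day gives 2034-09-26.
2034-09-26 is a Tuesday; no weekend or holiday adjustment applies.
The final due date is 2034-09-26.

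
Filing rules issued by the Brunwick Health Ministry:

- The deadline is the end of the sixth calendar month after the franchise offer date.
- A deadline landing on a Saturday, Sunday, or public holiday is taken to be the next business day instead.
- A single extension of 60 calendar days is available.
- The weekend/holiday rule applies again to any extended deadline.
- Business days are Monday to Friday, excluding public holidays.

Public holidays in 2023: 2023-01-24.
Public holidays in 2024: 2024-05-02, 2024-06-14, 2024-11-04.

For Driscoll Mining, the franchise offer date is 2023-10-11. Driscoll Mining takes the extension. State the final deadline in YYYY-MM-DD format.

6 months after 2023-10-11 is April 2024; that month ends on 2024-04-30.
2024-04-30 is a Tuesday and not a listed holiday, so it stands.
Add the 60 calendar-day extension to 2024-04-30: 2024-06-29.
2024-06-29 falls on a Saturday. Rolling to the next business day gives 2024-07-01, a Monday.
The final due date is 2024-07-01.

2024-07-01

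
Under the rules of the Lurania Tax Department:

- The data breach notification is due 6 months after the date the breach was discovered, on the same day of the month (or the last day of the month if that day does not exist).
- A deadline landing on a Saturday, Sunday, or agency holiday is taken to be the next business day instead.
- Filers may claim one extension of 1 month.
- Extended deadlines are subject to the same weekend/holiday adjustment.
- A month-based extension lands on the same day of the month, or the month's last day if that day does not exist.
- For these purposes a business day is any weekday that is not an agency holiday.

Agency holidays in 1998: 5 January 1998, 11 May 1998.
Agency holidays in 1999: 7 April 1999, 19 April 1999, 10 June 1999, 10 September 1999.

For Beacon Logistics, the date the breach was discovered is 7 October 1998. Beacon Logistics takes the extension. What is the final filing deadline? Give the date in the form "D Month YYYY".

6 months after 7 October 1998, on the same day of the month, is 7 April 1999.
7 April 1999 is a listed holiday; the next business day is 8 April 1999 (Thursday).
Add 1 month to 8 April 1999: 8 May 1999.
Because 8 May 1999 is a Saturday, the deadline becomes 10 May 1999 (Monday).
Deadline: 10 May 1999.

10 May 1999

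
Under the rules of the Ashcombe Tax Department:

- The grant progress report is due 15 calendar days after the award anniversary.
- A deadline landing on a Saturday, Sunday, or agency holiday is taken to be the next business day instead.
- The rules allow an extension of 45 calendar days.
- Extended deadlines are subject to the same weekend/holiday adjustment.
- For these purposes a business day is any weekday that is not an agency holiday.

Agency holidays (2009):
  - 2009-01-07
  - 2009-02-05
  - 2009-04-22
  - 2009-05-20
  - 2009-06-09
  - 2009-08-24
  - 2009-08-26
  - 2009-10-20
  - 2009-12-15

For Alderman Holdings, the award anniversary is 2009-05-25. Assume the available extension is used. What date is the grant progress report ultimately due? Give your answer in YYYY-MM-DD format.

From 2009-05-25, 15 calendar days later is 2009-06-09.
2009-06-09 is a listed holiday, so it moves to the next business day, 2009-06-10 (Wednesday).
Applying the 45-calendar-day extension: 2009-06-10 + 45 days = 2009-07-25.
2009-07-25 falls on a Saturday. Rolling to the next business day gives 2009-07-27, a Monday.
The final due date is 2009-07-27.

2009-07-27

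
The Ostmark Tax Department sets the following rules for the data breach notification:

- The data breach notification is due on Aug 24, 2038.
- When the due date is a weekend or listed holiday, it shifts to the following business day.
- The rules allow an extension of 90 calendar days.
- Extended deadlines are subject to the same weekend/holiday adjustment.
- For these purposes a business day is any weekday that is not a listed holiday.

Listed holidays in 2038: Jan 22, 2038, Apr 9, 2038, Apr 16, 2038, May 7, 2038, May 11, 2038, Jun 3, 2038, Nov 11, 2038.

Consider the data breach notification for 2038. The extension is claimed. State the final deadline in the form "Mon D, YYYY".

The statutory due date is Aug 24, 2038.
Aug 24, 2038 is a Tuesday and not a listed holiday, so it stands.
Applying the 90-calendar-day extension: Aug 24, 2038 + 90 days = Nov 22, 2038.
Nov 22, 2038 falls on a Monday, which is a business day, so no adjustment is needed.
So the filing is due Nov 22, 2038.

Nov 22, 2038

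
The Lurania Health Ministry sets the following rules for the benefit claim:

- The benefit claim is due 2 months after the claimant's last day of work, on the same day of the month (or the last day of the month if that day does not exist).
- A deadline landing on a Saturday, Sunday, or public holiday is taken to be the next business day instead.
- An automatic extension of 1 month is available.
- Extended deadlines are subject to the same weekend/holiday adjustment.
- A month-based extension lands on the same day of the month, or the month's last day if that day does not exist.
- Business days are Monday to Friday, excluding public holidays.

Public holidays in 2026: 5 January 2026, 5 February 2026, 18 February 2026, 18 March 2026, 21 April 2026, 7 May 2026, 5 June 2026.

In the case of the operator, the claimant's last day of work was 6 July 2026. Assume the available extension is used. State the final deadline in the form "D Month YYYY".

7 October 2026

2 months from 6 July 2026 is 6 September 2026.
6 September 2026 is a Sunday, so it moves to the next business day, 7 September 2026 (Monday).
The 1 month extension carries 7 September 2026 to 7 October 2026.
7 October 2026 (Wednesday) is already a business day.
The final due date is 7 October 2026.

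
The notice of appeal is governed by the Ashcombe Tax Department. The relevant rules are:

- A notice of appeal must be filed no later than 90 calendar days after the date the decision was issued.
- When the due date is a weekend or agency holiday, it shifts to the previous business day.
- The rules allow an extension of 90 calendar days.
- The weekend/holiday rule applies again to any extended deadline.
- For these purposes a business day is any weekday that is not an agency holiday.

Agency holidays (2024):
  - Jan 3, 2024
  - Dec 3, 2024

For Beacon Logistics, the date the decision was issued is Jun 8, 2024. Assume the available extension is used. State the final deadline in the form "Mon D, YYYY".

Dec 5, 2024

90 calendar days after Jun 8, 2024 is Sep 6, 2024.
Sep 6, 2024 is a Friday and not a listed holiday, so it stands.
Applying the 90-calendar-day extension: Sep 6, 2024 + 90 days = Dec 5, 2024.
Dec 5, 2024 falls on a Thursday, which is a business day, so no adjustment is needed.
Final deadline: Dec 5, 2024.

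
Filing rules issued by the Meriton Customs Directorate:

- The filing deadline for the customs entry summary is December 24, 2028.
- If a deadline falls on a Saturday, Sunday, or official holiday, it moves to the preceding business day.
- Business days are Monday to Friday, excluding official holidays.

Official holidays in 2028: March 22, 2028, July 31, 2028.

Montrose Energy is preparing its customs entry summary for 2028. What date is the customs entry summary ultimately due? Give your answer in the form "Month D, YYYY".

The stated deadline is December 24, 2028.
December 24, 2028 is a Sunday, so it moves to the preceding business day, December 22, 2028 (Friday).
The final due date is December 22, 2028.

December 22, 2028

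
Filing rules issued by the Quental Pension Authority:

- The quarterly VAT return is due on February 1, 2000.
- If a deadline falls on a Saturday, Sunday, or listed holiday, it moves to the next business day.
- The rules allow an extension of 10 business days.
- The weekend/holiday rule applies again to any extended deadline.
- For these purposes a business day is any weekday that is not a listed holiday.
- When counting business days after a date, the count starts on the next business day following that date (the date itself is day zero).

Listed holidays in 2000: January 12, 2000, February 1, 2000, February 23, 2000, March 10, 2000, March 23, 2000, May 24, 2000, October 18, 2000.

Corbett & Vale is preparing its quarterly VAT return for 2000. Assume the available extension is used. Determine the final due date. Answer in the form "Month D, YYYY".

February 16, 2000

Start from the fixed due date, February 1, 2000.
Because February 1, 2000 is a listed holiday, the deadline becomes February 2, 2000 (Wednesday).
Applying the 10-business-day extension: 10 business days after February 2, 2000 is February 16, 2000.
February 16, 2000 is a Wednesday and not a listed holiday, so it stands.
So the filing is due February 16, 2000.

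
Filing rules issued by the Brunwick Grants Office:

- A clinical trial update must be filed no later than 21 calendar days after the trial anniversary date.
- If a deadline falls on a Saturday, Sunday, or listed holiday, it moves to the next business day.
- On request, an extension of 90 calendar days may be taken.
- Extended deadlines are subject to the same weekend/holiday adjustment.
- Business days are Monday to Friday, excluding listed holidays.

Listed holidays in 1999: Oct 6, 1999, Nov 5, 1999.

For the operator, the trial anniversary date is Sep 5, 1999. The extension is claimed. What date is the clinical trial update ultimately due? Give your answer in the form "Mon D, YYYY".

Trigger date Sep 5, 1999 + 21 calendar days = Sep 26, 1999.
Sep 26, 1999 is a Sunday; the next business day is Sep 27, 1999 (Monday).
The 90-calendar-day extension moves the deadline from Sep 27, 1999 to Dec 26, 1999.
Because Dec 26, 1999 is a Sunday, the deadline becomes Dec 27, 1999 (Monday).
The final due date is Dec 27, 1999.

Dec 27, 1999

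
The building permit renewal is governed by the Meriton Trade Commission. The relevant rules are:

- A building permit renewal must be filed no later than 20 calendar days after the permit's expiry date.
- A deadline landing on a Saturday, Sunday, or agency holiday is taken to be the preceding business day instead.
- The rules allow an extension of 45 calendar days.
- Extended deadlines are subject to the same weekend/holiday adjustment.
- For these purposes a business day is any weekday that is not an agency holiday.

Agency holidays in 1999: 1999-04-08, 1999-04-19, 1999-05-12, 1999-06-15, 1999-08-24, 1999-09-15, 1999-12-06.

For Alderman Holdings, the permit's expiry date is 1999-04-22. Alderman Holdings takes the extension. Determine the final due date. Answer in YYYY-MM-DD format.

Adding 20 calendar days to 1999-04-22 gives 1999-05-12.
1999-05-12 falls on a listed holiday. Rolling to the preceding business day gives 1999-05-11, a Tuesday.
Applying the 45-calendar-day extension: 1999-05-11 + 45 days = 1999-06-25.
Since 1999-06-25 is a Friday and not a holiday, the date is unchanged.
Deadline: 1999-06-25.

1999-06-25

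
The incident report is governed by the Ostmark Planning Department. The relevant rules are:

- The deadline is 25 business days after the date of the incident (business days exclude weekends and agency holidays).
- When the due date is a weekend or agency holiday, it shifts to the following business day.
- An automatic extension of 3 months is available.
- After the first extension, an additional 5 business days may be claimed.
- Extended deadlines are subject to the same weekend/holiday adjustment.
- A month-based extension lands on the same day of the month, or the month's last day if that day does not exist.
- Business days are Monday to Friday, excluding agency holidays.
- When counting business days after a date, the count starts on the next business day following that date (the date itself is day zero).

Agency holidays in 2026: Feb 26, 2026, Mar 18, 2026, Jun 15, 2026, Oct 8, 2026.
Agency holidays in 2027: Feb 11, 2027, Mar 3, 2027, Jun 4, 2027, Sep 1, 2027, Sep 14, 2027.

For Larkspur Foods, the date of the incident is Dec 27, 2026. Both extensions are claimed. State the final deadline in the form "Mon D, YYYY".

May 6, 2027

Starting the day after Dec 27, 2026 and counting 25 business days lands on Jan 29, 2027.
Jan 29, 2027 is a Friday and not a listed holiday, so it stands.
The 3 months extension carries Jan 29, 2027 to Apr 29, 2027.
Since Apr 29, 2027 is a Thursday and not a holiday, the date is unchanged.
Applying the 5-business-day extension: 5 business days after Apr 29, 2027 is May 6, 2027.
May 6, 2027 falls on a Thursday, which is a business day, so no adjustment is needed.
So the filing is due May 6, 2027.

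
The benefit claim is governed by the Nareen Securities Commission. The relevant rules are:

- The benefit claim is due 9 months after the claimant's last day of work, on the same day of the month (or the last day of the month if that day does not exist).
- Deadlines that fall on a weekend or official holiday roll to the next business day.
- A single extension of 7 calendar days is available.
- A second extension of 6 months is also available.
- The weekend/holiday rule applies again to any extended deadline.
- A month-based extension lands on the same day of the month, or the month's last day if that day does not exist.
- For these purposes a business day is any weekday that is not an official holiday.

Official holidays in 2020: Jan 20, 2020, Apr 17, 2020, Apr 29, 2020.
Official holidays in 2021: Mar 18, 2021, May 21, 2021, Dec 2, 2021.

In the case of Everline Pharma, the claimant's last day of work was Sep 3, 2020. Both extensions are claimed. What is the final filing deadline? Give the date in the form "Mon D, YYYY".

Dec 10, 2021

9 months from Sep 3, 2020 is Jun 3, 2021.
Since Jun 3, 2021 is a Thursday and not a holiday, the date is unchanged.
With the 7-day extension, Jun 3, 2021 becomes Jun 10, 2021.
Jun 10, 2021 is a Thursday and not a listed holiday, so it stands.
Add 6 months to Jun 10, 2021: Dec 10, 2021.
Dec 10, 2021 (Friday) is already a business day.
Final deadline: Dec 10, 2021.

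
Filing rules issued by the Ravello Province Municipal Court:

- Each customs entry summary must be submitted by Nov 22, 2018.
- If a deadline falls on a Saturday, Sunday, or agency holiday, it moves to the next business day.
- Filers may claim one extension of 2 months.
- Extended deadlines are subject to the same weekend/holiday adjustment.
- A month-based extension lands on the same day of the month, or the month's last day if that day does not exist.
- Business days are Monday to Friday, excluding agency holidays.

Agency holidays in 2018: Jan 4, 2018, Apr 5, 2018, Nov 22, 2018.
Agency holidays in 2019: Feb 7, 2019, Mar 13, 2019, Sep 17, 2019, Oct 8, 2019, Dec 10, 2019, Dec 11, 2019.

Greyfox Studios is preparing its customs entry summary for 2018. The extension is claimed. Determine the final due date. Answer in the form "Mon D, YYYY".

The stated deadline is Nov 22, 2018.
Because Nov 22, 2018 is a listed holiday, the deadline becomes Nov 23, 2018 (Friday).
Add 2 months to Nov 23, 2018: Jan 23, 2019.
Jan 23, 2019 is a Wednesday and not a listed holiday, so it stands.
So the filing is due Jan 23, 2019.

Jan 23, 2019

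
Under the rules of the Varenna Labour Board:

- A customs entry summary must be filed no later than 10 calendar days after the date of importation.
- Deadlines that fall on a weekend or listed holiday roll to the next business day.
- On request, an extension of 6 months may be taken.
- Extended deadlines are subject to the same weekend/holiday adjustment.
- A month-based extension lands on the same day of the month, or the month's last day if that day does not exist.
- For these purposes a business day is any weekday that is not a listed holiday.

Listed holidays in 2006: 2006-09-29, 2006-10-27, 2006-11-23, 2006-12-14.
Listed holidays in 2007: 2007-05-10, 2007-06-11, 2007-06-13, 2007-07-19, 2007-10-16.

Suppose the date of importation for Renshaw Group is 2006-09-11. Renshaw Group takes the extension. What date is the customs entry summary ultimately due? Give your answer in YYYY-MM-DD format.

2007-03-21

From 2006-09-11, 10 calendar days later is 2006-09-21.
Since 2006-09-21 is a Thursday and not a holiday, the date is unchanged.
Add 6 months to 2006-09-21: 2007-03-21.
2007-03-21 falls on a Wednesday, which is a business day, so no adjustment is needed.
Final deadline: 2007-03-21.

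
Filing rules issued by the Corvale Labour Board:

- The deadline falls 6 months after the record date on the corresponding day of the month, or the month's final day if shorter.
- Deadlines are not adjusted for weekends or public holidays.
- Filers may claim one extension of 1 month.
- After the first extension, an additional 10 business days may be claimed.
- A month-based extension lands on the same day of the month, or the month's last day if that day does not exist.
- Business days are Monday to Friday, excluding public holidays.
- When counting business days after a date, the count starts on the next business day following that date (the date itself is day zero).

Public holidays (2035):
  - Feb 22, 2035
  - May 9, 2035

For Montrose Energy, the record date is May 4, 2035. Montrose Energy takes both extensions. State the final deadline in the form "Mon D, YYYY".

Moving 6 months forward from May 4, 2035 on the corresponding day gives Nov 4, 2035.
No adjustment is made for weekends or holidays, so Nov 4, 2035 stands.
Add 1 month to Nov 4, 2035: Dec 4, 2035.
No adjustment is made for weekends or holidays, so Dec 4, 2035 stands.
Applying the 10-business-day extension: 10 business days after Dec 4, 2035 is Dec 18, 2035.
Dec 18, 2035 falls on a Tuesday. The rules make no weekend/holiday allowance, so it remains Dec 18, 2035.
The final due date is Dec 18, 2035.

Dec 18, 2035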